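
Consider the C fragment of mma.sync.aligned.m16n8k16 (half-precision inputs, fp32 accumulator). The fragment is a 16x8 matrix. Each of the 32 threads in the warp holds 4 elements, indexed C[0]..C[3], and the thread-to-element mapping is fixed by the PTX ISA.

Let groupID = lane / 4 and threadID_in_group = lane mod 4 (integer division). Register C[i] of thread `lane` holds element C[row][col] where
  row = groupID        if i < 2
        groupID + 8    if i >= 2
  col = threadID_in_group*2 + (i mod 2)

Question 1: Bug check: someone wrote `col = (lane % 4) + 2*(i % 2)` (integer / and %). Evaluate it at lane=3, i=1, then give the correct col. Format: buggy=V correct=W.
buggy=5 correct=7

`(lane % 4) + 2*(i % 2)`[3,1]→5
lane 3: G=0 (3/4), T=3 (3%4)
i=1: r=0+0=0, c=3*2+1=7
col: 5 vs 7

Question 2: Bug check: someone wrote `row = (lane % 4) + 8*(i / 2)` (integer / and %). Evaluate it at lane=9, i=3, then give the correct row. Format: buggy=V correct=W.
buggy=9 correct=10

`(lane % 4) + 8*(i / 2)`[9,3]->9
lane 9->9/4=2, 9 mod 4=1
i=3  r:2+8->10  c:2·1+1->3
row: 9 vs 10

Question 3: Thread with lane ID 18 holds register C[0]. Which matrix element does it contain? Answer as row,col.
4,4

lane 18: gr=4 (18/4), th=2 (18%4)
i=0: r=4+0=4, c=2*2+0=4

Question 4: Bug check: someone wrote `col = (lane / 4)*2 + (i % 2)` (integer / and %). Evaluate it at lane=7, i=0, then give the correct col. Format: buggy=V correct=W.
buggy=2 correct=6

`(lane / 4)*2 + (i % 2)`[7,0]->2
L=7->g=7>>2=1, t=7&3=3
[0]->row 1+0=1  col 3·2+0=6
col: 2 vs 6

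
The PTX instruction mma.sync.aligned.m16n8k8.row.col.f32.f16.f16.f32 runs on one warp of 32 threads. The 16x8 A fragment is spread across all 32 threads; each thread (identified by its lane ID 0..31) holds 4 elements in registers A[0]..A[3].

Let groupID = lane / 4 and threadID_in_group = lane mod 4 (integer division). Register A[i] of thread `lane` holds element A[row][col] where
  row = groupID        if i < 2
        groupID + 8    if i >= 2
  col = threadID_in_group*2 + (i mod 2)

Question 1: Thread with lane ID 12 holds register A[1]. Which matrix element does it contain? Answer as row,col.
L=12->g=12>>2=3, t=12&3=0
[1]->row 3+0=3  col 0·2+1=1

3,1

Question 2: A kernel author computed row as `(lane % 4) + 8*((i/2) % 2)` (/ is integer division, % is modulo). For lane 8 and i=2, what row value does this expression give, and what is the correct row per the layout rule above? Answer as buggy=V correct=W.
buggy=8 correct=10

`(lane % 4) + 8*((i/2) % 2)`[8,2]→8
lane 8→8/4=2, 8 mod 4=0
i=2  r:2+8→10  c:2·0+0→0
row: 8 vs 10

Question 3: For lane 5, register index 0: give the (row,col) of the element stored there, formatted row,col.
lane 5: grp=1 (5/4), tig=1 (5%4)
i=0: r=1+0=1, c=1*2+0=2

1,2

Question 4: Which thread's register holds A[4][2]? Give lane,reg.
r=4→G=4,rhi=0  c=2→T=1,p=0
L=4*4+1=17  i=0*2+0=0

17,0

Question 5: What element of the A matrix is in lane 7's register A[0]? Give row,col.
1,6

lane 7: grp=1 (7/4), tig=3 (7%4)
i=0: r=1+0=1, c=3*2+0=6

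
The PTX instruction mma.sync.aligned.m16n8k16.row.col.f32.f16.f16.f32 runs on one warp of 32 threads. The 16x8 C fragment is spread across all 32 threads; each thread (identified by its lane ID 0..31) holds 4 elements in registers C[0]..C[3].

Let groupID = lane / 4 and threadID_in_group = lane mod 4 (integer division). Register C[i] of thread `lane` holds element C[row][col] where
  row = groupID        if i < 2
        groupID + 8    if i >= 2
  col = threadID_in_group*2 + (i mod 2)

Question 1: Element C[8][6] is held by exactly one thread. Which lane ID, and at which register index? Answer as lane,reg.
r=8->g=0,rb=1  c=6->t=3,b0=0
L=0*4+3=3  i=1*2+0=2

3,2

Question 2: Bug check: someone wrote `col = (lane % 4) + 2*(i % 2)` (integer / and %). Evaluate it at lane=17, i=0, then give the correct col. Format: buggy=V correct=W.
`(lane % 4) + 2*(i % 2)`[17,0]->1
17: gid=4,tid=1
[0] (4+0,1*2+0) = (4,2)
col: 1 vs 2

buggy=1 correct=2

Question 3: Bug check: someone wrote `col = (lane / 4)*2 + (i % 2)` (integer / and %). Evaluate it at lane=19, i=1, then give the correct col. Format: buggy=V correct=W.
buggy=9 correct=7

`(lane / 4)*2 + (i % 2)`[19,1]⇒9
19: gr=4,th=3
[1] (4+0,3*2+1) = (4,7)
col: 9 vs 7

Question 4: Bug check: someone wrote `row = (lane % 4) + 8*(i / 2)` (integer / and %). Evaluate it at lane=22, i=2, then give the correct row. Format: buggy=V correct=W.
buggy=10 correct=13

`(lane % 4) + 8*(i / 2)`[22,2]→10
L=22→G=22>>2=5, T=22&3=2
[2]→row 5+8=13  col 2·2+0=4
row: 10 vs 13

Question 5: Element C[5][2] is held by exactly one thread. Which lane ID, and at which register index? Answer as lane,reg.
21,0

r=5->g=5,rb=0  c=2->t=1,b0=0
L=5*4+1=21  i=0*2+0=0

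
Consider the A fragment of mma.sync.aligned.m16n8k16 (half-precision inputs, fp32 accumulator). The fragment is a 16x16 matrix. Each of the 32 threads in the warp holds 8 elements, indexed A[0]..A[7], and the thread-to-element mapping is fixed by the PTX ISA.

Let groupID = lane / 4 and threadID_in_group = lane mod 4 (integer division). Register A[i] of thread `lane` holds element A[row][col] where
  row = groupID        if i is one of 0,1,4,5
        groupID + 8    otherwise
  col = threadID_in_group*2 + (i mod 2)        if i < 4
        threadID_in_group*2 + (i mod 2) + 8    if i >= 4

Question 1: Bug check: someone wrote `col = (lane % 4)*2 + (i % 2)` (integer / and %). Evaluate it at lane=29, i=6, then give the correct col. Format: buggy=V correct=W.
buggy=2 correct=10

`(lane % 4)*2 + (i % 2)`[29,6]->2
lane 29->29/4=7, 29 mod 4=1
i=6  r:7+8->15  c:2·1+0+8->10
col: 2 vs 10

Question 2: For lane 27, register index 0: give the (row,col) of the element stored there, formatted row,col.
L=27⇒gr=27>>2=6, th=27&3=3
[0]⇒row 6+0=6  col 3·2+0+0=6

6,6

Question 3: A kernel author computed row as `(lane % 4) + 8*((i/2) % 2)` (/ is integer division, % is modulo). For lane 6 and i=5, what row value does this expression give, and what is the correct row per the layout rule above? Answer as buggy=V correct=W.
`(lane % 4) + 8*((i/2) % 2)`[6,5]=>2
lane 6=>6/4=1, 6 mod 4=2
i=5  r:1+0=>1  c:2·2+1+8=>13
row: 2 vs 1

buggy=2 correct=1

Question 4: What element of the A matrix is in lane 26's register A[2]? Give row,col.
14,4

L=26->g=26>>2=6, t=26&3=2
[2]->row 6+8=14  col 2·2+0+0=4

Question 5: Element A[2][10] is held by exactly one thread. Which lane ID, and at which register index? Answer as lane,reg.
9,4

r=2→G=2,rhi=0  c=10→chi=1,T=1,p=0
L=2*4+1=9  i=1*4+0*2+0=4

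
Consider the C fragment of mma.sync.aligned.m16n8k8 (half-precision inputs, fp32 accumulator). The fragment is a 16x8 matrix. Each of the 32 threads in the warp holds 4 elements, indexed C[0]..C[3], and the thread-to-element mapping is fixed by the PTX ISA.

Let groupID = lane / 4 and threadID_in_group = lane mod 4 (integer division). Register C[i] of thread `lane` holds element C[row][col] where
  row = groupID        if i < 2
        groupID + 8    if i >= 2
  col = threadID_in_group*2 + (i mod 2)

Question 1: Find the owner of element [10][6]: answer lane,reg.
11,2

r: 10->gid=2,r8=1  c: 6->tid=3,i&1=0
L=2*4+3=11  i=1*2+0=2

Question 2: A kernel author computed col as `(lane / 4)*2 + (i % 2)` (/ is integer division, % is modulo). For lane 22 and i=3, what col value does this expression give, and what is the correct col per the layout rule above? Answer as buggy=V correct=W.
`(lane / 4)*2 + (i % 2)`[22,3]=>11
22: grp=5,tig=2
[3] (5+8,2*2+1) = (13,5)
col: 11 vs 5

buggy=11 correct=5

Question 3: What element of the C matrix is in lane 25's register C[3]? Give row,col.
lane 25: grp=6 (25/4), tig=1 (25%4)
i=3: r=6+8=14, c=1*2+1=3

14,3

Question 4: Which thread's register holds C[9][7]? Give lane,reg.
7,3

r:9=>grp=1,rB=1  c:7=>tig=3,lo=1
L=1*4+3=7  i=1*2+1=3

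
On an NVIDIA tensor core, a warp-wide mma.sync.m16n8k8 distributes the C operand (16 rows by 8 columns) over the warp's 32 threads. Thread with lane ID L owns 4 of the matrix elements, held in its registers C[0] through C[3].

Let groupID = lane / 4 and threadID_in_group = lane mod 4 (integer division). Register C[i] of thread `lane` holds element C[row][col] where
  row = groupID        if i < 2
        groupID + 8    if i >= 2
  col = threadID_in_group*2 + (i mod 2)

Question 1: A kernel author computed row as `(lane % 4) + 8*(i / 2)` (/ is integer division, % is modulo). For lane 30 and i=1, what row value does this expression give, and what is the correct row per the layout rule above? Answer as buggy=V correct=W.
buggy=2 correct=7

`(lane % 4) + 8*(i / 2)`[30,1]->2
L=30->g=30>>2=7, t=30&3=2
[1]->row 7+0=7  col 2·2+1=5
row: 2 vs 7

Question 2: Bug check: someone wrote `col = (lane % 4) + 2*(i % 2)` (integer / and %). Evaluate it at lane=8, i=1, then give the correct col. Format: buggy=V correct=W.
`(lane % 4) + 2*(i % 2)`[8,1]→2
L=8→G=8>>2=2, T=8&3=0
[1]→row 2+0=2  col 0·2+1=1
col: 2 vs 1

buggy=2 correct=1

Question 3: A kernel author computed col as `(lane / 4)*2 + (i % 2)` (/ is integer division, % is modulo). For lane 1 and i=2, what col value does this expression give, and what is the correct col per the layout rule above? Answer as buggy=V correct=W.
buggy=0 correct=2

`(lane / 4)*2 + (i % 2)`[1,2]=>0
lane 1=>1/4=0, 1 mod 4=1
i=2  r:0+8=>8  c:2·1+0=>2
col: 0 vs 2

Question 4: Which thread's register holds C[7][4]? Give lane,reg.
30,0

r=7⇒gr=7,Rb=0  c=4⇒th=2,odd=0
L=7*4+2=30  i=0*2+0=0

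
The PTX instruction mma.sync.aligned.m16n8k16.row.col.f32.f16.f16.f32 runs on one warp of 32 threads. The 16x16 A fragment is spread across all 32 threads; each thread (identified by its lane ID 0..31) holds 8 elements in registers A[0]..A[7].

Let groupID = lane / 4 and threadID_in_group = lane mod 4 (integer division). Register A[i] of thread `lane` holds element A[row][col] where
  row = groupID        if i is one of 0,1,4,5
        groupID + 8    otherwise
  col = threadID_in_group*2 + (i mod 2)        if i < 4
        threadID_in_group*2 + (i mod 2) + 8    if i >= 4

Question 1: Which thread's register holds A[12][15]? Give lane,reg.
r=12→G=4,rhi=1  c=15→chi=1,T=3,p=1
L=4*4+3=19  i=1*4+1*2+1=7

19,7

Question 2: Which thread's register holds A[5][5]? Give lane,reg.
r=5->g=5,rb=0  c=5->cb=0,t=2,b0=1
L=5*4+2=22  i=0*4+0*2+1=1

22,1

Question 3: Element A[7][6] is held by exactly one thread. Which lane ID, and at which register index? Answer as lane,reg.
r:7=>grp=7,rB=0  c:6=>cB=0,tig=3,lo=0
L=7*4+3=31  i=0*4+0*2+0=0

31,0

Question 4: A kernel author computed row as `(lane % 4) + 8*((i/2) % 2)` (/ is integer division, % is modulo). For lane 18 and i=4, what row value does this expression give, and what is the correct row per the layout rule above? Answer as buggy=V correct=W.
`(lane % 4) + 8*((i/2) % 2)`[18,4]⇒2
18: gr=4,th=2
[4] (4+0,2*2+0+8) = (4,12)
row: 2 vs 4

buggy=2 correct=4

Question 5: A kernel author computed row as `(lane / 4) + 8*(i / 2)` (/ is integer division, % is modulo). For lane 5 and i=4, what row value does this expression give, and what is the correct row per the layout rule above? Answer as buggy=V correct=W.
buggy=17 correct=1

`(lane / 4) + 8*(i / 2)`[5,4]=>17
L=5=>grp=5>>2=1, tig=5&3=1
[4]=>row 1+0=1  col 1·2+0+8=10
row: 17 vs 1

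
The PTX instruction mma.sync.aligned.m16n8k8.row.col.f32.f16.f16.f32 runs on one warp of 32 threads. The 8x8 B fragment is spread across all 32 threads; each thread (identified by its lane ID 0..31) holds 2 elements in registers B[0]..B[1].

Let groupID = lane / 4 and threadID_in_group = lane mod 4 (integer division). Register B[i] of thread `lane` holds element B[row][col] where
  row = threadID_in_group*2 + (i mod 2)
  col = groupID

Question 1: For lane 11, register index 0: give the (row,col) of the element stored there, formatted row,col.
lane 11->11/4=2, 11 mod 4=3
i=0  r:2·3+0->6  c:2

6,2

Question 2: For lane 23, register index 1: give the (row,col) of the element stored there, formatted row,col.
23: gid=5,tid=3
[1] (3*2+1,5) = (7,5)

7,5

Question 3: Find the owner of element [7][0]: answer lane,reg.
3,1

c=0→G=0  r=7→T=3,p=1
L=0*4+3=3  i=1=1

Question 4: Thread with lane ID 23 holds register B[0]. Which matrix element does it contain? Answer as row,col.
23: G=5,T=3
[0] (3*2+0,5) = (6,5)

6,5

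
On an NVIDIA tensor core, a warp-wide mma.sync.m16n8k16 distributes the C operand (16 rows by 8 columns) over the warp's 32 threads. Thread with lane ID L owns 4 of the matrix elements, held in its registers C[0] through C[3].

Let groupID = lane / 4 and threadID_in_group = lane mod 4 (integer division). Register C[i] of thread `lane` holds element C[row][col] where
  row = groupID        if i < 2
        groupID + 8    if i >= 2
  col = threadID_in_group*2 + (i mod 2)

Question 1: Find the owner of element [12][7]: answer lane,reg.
19,3

r: 12->gid=4,r8=1  c: 7->tid=3,i&1=1
L=4*4+3=19  i=1*2+1=3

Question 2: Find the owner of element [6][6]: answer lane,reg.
27,0

r=6->g=6,rb=0  c=6->t=3,b0=0
L=6*4+3=27  i=0*2+0=0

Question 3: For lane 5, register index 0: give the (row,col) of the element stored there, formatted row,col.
L=5->gid=5>>2=1, tid=5&3=1
[0]->row 1+0=1  col 1·2+0=2

1,2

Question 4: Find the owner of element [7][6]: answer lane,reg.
31,0

r=7⇒gr=7,Rb=0  c=6⇒th=3,odd=0
L=7*4+3=31  i=0*2+0=0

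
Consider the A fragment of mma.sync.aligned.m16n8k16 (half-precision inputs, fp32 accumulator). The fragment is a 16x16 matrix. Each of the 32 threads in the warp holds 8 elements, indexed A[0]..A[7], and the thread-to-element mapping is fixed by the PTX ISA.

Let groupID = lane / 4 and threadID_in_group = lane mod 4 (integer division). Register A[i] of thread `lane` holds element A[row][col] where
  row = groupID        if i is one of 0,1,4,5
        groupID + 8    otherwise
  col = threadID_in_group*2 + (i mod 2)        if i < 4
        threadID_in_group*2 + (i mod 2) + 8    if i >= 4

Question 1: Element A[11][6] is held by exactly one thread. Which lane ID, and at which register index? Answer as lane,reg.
r=11→G=3,rhi=1  c=6→chi=0,T=3,p=0
L=3*4+3=15  i=0*4+1*2+0=2

15,2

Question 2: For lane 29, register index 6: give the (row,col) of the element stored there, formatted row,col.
lane 29: gr=7 (29/4), th=1 (29%4)
i=6: r=7+8=15, c=1*2+0+8=10

15,10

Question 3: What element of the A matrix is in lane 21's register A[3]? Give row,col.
13,3

lane 21: grp=5 (21/4), tig=1 (21%4)
i=3: r=5+8=13, c=1*2+1+0=3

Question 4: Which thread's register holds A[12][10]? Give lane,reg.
17,6

r: 12->gid=4,r8=1  c: 10->c8=1,tid=1,i&1=0
L=4*4+1=17  i=1*4+1*2+0=6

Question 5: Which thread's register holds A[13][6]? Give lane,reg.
23,2

r=13→G=5,rhi=1  c=6→chi=0,T=3,p=0
L=5*4+3=23  i=0*4+1*2+0=2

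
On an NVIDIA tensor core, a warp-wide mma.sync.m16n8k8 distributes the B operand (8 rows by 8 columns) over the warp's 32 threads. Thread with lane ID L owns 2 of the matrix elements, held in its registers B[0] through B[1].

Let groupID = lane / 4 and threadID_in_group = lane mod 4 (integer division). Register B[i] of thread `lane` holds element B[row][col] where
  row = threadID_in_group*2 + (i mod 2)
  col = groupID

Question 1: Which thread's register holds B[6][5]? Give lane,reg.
c=5⇒gr=5  r=6⇒th=3,odd=0
L=5*4+3=23  i=0=0

23,0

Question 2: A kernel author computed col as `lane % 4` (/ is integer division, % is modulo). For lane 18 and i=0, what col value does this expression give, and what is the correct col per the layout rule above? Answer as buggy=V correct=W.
`lane % 4`[18,0]⇒2
L=18⇒gr=18>>2=4, th=18&3=2
[0]⇒row 2·2+0=4  col gr=4
col: 2 vs 4

buggy=2 correct=4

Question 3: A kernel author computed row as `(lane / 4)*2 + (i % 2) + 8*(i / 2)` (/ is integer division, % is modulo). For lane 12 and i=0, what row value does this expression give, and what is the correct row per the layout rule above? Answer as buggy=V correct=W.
buggy=6 correct=0

`(lane / 4)*2 + (i % 2) + 8*(i / 2)`[12,0]=>6
lane 12=>12/4=3, 12 mod 4=0
i=0  r:2·0+0=>0  c:3
row: 6 vs 0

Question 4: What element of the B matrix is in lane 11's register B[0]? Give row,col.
L=11→G=11>>2=2, T=11&3=3
[0]→row 3·2+0=6  col G=2

6,2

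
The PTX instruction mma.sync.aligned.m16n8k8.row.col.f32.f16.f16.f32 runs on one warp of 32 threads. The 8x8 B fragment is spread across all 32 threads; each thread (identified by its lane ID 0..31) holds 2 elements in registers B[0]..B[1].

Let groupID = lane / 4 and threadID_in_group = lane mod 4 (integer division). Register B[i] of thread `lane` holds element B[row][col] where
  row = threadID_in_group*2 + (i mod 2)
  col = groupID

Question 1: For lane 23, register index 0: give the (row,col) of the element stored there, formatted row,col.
L=23->g=23>>2=5, t=23&3=3
[0]->row 3·2+0=6  col g=5

6,5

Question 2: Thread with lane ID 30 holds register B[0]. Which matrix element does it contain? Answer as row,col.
4,7

30: gid=7,tid=2
[0] (2*2+0,7) = (4,7)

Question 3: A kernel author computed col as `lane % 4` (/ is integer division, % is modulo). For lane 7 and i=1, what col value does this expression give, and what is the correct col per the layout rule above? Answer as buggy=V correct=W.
buggy=3 correct=1

`lane % 4`[7,1]->3
L=7->gid=7>>2=1, tid=7&3=3
[1]->row 3·2+1=7  col gid=1
col: 3 vs 1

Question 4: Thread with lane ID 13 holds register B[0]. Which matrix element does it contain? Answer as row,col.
L=13->g=13>>2=3, t=13&3=1
[0]->row 1·2+0=2  col g=3

2,3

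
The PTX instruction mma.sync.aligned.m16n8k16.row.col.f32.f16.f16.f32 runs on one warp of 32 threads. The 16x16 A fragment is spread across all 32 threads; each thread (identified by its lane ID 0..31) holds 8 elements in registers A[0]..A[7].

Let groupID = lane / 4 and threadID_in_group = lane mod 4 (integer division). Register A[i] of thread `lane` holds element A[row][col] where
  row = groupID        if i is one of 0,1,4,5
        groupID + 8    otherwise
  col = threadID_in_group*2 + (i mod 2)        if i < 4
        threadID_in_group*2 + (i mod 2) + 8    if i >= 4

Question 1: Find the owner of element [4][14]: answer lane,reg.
19,4

r=4->g=4,rb=0  c=14->cb=1,t=3,b0=0
L=4*4+3=19  i=1*4+0*2+0=4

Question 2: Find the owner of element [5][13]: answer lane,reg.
22,5

r=5→G=5,rhi=0  c=13→chi=1,T=2,p=1
L=5*4+2=22  i=1*4+0*2+1=5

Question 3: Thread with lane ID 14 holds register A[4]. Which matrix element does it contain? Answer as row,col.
lane 14⇒14/4=3, 14 mod 4=2
i=4  r:3+0⇒3  c:2·2+0+8⇒12

3,12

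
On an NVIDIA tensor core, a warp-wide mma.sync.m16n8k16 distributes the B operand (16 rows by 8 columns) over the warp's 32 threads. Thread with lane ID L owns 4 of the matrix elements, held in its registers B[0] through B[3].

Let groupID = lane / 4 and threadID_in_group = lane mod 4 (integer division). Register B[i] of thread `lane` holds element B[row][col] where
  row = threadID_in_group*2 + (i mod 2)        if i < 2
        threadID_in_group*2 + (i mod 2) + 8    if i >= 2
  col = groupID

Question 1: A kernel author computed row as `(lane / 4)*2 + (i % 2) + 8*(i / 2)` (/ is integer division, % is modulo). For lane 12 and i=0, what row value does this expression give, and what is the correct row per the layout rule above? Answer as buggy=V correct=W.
buggy=6 correct=0

`(lane / 4)*2 + (i % 2) + 8*(i / 2)`[12,0]=>6
12: grp=3,tig=0
[0] (0*2+0+0,3) = (0,3)
row: 6 vs 0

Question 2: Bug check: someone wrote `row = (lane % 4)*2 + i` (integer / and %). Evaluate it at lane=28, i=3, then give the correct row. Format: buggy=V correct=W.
buggy=3 correct=9

`(lane % 4)*2 + i`[28,3]=>3
lane 28: grp=7 (28/4), tig=0 (28%4)
i=3: r=0*2+1+8=9, c=grp=7
row: 3 vs 9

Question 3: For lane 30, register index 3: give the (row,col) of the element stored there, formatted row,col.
13,7

lane 30: gid=7 (30/4), tid=2 (30%4)
i=3: r=2*2+1+8=13, c=gid=7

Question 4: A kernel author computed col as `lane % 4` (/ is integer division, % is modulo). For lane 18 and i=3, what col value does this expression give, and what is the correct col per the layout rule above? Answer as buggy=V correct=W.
buggy=2 correct=4

`lane % 4`[18,3]->2
lane 18->18/4=4, 18 mod 4=2
i=3  r:2·2+1+8->13  c:4
col: 2 vs 4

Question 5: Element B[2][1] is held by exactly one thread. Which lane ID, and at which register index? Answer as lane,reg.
5,0

c=1→G=1  r=2→rhi=0,T=1,p=0
L=1*4+1=5  i=0*2+0=0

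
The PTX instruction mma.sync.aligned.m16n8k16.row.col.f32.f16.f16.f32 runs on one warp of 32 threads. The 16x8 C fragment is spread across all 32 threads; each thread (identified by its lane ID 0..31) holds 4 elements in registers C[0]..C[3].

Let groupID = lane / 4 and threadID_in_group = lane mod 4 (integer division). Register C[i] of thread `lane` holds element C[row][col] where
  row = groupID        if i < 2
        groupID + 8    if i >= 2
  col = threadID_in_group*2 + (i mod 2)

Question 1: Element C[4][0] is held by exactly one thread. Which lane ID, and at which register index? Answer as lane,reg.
16,0

r=4⇒gr=4,Rb=0  c=0⇒th=0,odd=0
L=4*4+0=16  i=0*2+0=0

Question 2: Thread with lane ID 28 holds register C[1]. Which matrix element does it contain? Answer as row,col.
7,1

lane 28->28/4=7, 28 mod 4=0
i=1  r:7+0->7  c:2·0+1->1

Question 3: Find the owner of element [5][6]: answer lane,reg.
r:5=>grp=5,rB=0  c:6=>tig=3,lo=0
L=5*4+3=23  i=0*2+0=0

23,0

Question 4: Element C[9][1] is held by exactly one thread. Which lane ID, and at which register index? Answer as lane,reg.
r:9=>grp=1,rB=1  c:1=>tig=0,lo=1
L=1*4+0=4  i=1*2+1=3

4,3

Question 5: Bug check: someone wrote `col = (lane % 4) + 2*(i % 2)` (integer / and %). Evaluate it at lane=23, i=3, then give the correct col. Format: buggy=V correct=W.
`(lane % 4) + 2*(i % 2)`[23,3]->5
lane 23->23/4=5, 23 mod 4=3
i=3  r:5+8->13  c:2·3+1->7
col: 5 vs 7

buggy=5 correct=7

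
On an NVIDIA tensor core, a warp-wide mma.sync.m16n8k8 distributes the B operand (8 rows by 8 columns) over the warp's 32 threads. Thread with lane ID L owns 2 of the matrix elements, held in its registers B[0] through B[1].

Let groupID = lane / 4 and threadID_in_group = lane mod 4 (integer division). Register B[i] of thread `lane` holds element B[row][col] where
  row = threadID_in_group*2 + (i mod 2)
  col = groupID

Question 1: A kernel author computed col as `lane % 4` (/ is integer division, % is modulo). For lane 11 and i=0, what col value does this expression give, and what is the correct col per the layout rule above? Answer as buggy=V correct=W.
buggy=3 correct=2

`lane % 4`[11,0]→3
lane 11: G=2 (11/4), T=3 (11%4)
i=0: r=3*2+0=6, c=G=2
col: 3 vs 2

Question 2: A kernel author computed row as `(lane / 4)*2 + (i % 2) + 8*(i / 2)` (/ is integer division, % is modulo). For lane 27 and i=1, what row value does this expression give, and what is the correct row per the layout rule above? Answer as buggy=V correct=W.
buggy=13 correct=7

`(lane / 4)*2 + (i % 2) + 8*(i / 2)`[27,1]->13
27: g=6,t=3
[1] (3*2+1,6) = (7,6)
row: 13 vs 7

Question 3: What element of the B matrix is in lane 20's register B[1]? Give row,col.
1,5

L=20->g=20>>2=5, t=20&3=0
[1]->row 0·2+1=1  col g=5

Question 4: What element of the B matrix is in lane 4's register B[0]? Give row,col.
0,1

L=4=>grp=4>>2=1, tig=4&3=0
[0]=>row 0·2+0=0  col grp=1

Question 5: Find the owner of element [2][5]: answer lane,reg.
21,0

c: 5->gid=5  r: 2->tid=1,i&1=0
L=5*4+1=21  i=0=0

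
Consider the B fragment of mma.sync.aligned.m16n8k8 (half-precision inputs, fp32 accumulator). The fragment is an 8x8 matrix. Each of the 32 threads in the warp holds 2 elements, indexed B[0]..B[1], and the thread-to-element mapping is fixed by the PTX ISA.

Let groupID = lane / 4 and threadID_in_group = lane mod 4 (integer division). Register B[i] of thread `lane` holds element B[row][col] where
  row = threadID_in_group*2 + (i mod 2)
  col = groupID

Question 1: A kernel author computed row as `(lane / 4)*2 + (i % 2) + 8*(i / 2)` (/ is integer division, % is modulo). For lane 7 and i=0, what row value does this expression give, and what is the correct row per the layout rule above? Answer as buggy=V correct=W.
`(lane / 4)*2 + (i % 2) + 8*(i / 2)`[7,0]=>2
lane 7=>7/4=1, 7 mod 4=3
i=0  r:2·3+0=>6  c:1
row: 2 vs 6

buggy=2 correct=6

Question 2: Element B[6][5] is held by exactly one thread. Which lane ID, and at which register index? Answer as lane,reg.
c=5->g=5  r=6->t=3,b0=0
L=5*4+3=23  i=0=0

23,0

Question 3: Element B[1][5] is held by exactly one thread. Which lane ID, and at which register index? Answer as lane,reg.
c=5⇒gr=5  r=1⇒th=0,odd=1
L=5*4+0=20  i=1=1

20,1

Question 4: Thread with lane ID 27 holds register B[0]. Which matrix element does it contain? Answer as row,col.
L=27→G=27>>2=6, T=27&3=3
[0]→row 3·2+0=6  col G=6

6,6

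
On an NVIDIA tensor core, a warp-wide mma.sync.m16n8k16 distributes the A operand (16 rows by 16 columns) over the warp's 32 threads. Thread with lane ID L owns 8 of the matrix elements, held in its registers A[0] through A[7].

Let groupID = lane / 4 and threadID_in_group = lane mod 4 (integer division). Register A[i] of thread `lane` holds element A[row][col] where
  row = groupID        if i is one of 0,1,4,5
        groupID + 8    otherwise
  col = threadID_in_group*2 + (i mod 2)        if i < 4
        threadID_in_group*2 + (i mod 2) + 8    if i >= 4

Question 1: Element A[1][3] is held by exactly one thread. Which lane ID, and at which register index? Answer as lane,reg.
5,1

r=1→G=1,rhi=0  c=3→chi=0,T=1,p=1
L=1*4+1=5  i=0*4+0*2+1=1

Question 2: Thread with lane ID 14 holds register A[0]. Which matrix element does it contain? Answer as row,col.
3,4

14: gr=3,th=2
[0] (3+0,2*2+0+0) = (3,4)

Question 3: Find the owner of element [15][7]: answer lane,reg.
31,3

r: 15->gid=7,r8=1  c: 7->c8=0,tid=3,i&1=1
L=7*4+3=31  i=0*4+1*2+1=3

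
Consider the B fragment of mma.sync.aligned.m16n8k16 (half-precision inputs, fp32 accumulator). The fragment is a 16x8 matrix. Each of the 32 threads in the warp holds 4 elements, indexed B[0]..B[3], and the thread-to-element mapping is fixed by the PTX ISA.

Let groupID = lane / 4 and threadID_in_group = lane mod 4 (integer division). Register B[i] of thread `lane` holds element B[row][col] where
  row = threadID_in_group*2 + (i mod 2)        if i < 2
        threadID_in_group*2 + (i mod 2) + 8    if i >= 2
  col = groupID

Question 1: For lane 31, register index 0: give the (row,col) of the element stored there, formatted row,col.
6,7

31: g=7,t=3
[0] (3*2+0+0,7) = (6,7)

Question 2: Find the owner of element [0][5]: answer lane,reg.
c: 5->gid=5  r: 0->r8=0,tid=0,i&1=0
L=5*4+0=20  i=0*2+0=0

20,0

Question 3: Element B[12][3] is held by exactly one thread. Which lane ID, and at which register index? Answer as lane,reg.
14,2

c=3⇒gr=3  r=12⇒Rb=1,th=2,odd=0
L=3*4+2=14  i=1*2+0=2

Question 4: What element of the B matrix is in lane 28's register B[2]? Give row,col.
8,7

lane 28->28/4=7, 28 mod 4=0
i=2  r:2·0+0+8->8  c:7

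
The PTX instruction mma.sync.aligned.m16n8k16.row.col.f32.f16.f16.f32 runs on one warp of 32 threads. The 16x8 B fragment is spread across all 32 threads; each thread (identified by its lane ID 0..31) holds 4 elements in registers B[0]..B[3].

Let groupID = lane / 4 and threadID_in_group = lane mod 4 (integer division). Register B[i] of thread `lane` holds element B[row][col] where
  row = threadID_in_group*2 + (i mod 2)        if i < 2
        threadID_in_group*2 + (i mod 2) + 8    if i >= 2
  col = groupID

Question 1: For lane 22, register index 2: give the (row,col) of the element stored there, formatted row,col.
lane 22⇒22/4=5, 22 mod 4=2
i=2  r:2·2+0+8⇒12  c:5

12,5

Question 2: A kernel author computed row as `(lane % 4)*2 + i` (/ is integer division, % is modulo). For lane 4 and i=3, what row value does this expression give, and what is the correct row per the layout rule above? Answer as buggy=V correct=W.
buggy=3 correct=9

`(lane % 4)*2 + i`[4,3]->3
lane 4: g=1 (4/4), t=0 (4%4)
i=3: r=0*2+1+8=9, c=g=1
row: 3 vs 9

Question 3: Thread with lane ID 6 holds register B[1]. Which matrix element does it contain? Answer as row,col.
6: grp=1,tig=2
[1] (2*2+1+0,1) = (5,1)

5,1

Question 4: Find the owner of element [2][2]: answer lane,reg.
c:2=>grp=2  r:2=>rB=0,tig=1,lo=0
L=2*4+1=9  i=0*2+0=0

9,0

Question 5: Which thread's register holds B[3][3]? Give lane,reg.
c=3→G=3  r=3→rhi=0,T=1,p=1
L=3*4+1=13  i=0*2+1=1

13,1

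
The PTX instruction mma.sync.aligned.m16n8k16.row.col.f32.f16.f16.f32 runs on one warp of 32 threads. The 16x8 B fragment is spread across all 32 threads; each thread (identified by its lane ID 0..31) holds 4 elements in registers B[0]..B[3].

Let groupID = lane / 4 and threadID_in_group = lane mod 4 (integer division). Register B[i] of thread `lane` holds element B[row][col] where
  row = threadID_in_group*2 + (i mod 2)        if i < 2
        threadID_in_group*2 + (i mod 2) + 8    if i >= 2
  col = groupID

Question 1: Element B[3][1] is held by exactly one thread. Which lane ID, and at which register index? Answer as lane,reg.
5,1

c: 1->gid=1  r: 3->r8=0,tid=1,i&1=1
L=1*4+1=5  i=0*2+1=1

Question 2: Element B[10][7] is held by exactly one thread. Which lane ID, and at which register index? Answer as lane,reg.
29,2

c: 7->gid=7  r: 10->r8=1,tid=1,i&1=0
L=7*4+1=29  i=1*2+0=2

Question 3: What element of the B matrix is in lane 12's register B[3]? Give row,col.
lane 12->12/4=3, 12 mod 4=0
i=3  r:2·0+1+8->9  c:3

9,3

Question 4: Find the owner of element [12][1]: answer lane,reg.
6,2

c: 1->gid=1  r: 12->r8=1,tid=2,i&1=0
L=1*4+2=6  i=1*2+0=2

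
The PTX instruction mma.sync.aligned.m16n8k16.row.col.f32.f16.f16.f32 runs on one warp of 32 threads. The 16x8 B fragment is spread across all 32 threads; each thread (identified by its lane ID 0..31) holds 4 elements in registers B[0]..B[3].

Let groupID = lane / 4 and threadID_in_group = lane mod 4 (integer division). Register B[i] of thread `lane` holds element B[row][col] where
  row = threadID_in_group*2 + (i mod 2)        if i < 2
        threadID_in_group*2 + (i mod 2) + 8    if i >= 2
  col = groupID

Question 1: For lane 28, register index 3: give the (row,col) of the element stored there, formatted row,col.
L=28⇒gr=28>>2=7, th=28&3=0
[3]⇒row 0·2+1+8=9  col gr=7

9,7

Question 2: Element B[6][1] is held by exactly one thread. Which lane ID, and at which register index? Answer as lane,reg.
c=1->g=1  r=6->rb=0,t=3,b0=0
L=1*4+3=7  i=0*2+0=0

7,0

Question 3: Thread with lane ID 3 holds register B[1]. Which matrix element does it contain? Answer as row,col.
7,0

lane 3: gid=0 (3/4), tid=3 (3%4)
i=1: r=3*2+1+0=7, c=gid=0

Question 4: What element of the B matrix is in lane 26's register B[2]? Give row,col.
12,6

lane 26=>26/4=6, 26 mod 4=2
i=2  r:2·2+0+8=>12  c:6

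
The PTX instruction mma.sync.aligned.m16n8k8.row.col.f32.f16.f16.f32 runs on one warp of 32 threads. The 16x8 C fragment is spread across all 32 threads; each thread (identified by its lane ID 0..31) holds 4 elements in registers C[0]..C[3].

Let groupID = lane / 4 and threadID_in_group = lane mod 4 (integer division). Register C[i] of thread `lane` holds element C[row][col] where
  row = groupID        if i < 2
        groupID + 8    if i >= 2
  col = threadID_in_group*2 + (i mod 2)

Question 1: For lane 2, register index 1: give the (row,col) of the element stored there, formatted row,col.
lane 2=>2/4=0, 2 mod 4=2
i=1  r:0+0=>0  c:2·2+1=>5

0,5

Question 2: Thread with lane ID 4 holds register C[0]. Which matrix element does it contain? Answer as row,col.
4: G=1,T=0
[0] (1+0,0*2+0) = (1,0)

1,0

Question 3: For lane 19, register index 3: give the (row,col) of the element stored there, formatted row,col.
12,7

19: grp=4,tig=3
[3] (4+8,3*2+1) = (12,7)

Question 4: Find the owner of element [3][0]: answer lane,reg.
r=3→G=3,rhi=0  c=0→T=0,p=0
L=3*4+0=12  i=0*2+0=0

12,0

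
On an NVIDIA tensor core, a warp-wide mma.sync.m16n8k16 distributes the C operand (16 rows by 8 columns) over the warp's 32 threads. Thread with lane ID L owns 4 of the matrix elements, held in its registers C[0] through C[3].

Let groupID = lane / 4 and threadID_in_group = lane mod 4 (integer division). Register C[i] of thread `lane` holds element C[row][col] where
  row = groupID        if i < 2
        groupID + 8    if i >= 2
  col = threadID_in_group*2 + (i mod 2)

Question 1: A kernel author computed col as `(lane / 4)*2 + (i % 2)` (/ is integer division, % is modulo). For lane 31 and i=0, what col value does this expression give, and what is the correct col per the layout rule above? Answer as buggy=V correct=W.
`(lane / 4)*2 + (i % 2)`[31,0]->14
31: g=7,t=3
[0] (7+0,3*2+0) = (7,6)
col: 14 vs 6

buggy=14 correct=6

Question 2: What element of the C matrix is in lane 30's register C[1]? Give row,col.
7,5

L=30→G=30>>2=7, T=30&3=2
[1]→row 7+0=7  col 2·2+1=5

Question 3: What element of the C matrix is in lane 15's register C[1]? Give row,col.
3,7

lane 15⇒15/4=3, 15 mod 4=3
i=1  r:3+0⇒3  c:2·3+1⇒7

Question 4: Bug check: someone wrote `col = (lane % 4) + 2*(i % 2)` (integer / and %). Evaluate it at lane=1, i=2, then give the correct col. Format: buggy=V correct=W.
buggy=1 correct=2

`(lane % 4) + 2*(i % 2)`[1,2]->1
1: gid=0,tid=1
[2] (0+8,1*2+0) = (8,2)
col: 1 vs 2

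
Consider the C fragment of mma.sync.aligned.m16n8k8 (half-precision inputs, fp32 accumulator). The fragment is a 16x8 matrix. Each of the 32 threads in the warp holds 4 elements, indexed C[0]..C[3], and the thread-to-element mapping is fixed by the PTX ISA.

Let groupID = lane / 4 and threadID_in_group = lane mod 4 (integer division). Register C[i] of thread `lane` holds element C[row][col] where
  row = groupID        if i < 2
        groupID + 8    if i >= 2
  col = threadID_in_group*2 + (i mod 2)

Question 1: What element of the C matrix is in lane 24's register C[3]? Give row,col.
14,1

lane 24: gr=6 (24/4), th=0 (24%4)
i=3: r=6+8=14, c=0*2+1=1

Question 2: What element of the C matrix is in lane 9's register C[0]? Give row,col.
lane 9: grp=2 (9/4), tig=1 (9%4)
i=0: r=2+0=2, c=1*2+0=2

2,2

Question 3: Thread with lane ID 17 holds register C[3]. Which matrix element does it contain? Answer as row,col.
12,3

L=17=>grp=17>>2=4, tig=17&3=1
[3]=>row 4+8=12  col 1·2+1=3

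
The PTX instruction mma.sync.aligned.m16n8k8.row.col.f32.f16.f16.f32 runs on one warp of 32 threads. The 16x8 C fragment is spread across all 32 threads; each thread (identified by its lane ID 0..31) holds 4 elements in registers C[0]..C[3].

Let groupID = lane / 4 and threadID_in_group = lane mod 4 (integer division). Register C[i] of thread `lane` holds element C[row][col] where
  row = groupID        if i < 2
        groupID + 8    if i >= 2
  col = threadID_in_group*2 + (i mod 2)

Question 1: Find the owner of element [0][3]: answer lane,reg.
1,1

r:0=>grp=0,rB=0  c:3=>tig=1,lo=1
L=0*4+1=1  i=0*2+1=1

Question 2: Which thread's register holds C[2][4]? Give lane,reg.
10,0

r=2⇒gr=2,Rb=0  c=4⇒th=2,odd=0
L=2*4+2=10  i=0*2+0=0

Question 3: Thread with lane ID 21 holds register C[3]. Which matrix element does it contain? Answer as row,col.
lane 21=>21/4=5, 21 mod 4=1
i=3  r:5+8=>13  c:2·1+1=>3

13,3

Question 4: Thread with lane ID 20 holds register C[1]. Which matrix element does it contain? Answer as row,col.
5,1

lane 20: gid=5 (20/4), tid=0 (20%4)
i=1: r=5+0=5, c=0*2+1=1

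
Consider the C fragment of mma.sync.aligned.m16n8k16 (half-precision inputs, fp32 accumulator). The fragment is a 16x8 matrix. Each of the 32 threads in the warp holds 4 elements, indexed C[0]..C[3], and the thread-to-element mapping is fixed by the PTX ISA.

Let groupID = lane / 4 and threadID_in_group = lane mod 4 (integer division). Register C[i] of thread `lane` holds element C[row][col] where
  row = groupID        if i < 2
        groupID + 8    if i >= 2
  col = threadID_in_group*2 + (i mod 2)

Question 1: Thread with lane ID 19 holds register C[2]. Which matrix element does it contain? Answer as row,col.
12,6

L=19→G=19>>2=4, T=19&3=3
[2]→row 4+8=12  col 3·2+0=6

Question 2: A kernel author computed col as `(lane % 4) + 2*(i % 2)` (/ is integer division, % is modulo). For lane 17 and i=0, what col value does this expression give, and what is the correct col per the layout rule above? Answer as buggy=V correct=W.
`(lane % 4) + 2*(i % 2)`[17,0]->1
lane 17->17/4=4, 17 mod 4=1
i=0  r:4+0->4  c:2·1+0->2
col: 1 vs 2

buggy=1 correct=2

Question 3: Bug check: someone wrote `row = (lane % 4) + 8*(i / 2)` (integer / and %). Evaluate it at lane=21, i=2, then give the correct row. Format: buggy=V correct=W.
buggy=9 correct=13

`(lane % 4) + 8*(i / 2)`[21,2]→9
21: G=5,T=1
[2] (5+8,1*2+0) = (13,2)
row: 9 vs 13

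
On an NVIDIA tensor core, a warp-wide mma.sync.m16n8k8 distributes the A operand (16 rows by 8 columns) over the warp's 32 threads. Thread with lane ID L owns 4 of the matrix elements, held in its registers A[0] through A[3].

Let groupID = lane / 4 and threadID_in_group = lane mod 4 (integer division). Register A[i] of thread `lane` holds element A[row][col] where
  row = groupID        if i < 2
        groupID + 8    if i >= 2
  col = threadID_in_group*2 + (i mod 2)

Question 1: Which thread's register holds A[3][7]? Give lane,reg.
15,1

r:3=>grp=3,rB=0  c:7=>tig=3,lo=1
L=3*4+3=15  i=0*2+1=1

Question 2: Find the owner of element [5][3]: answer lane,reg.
r=5⇒gr=5,Rb=0  c=3⇒th=1,odd=1
L=5*4+1=21  i=0*2+1=1

21,1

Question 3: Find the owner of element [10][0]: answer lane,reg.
r: 10->gid=2,r8=1  c: 0->tid=0,i&1=0
L=2*4+0=8  i=1*2+0=2

8,2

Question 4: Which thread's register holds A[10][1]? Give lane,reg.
8,3

r:10=>grp=2,rB=1  c:1=>tig=0,lo=1
L=2*4+0=8  i=1*2+1=3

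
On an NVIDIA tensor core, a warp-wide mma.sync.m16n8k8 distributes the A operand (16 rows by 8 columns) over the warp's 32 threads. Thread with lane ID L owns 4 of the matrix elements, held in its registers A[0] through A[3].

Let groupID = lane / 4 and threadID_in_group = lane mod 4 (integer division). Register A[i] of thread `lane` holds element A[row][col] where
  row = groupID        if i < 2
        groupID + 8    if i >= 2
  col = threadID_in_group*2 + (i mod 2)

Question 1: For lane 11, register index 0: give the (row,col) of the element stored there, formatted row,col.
2,6

lane 11->11/4=2, 11 mod 4=3
i=0  r:2+0->2  c:2·3+0->6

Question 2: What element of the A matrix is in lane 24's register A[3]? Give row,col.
24: G=6,T=0
[3] (6+8,0*2+1) = (14,1)

14,1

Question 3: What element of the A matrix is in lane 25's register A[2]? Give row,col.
L=25=>grp=25>>2=6, tig=25&3=1
[2]=>row 6+8=14  col 1·2+0=2

14,2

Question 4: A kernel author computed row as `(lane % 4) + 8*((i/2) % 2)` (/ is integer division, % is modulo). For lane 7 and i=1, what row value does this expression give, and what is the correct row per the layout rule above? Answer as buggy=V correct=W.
`(lane % 4) + 8*((i/2) % 2)`[7,1]→3
L=7→G=7>>2=1, T=7&3=3
[1]→row 1+0=1  col 3·2+1=7
row: 3 vs 1

buggy=3 correct=1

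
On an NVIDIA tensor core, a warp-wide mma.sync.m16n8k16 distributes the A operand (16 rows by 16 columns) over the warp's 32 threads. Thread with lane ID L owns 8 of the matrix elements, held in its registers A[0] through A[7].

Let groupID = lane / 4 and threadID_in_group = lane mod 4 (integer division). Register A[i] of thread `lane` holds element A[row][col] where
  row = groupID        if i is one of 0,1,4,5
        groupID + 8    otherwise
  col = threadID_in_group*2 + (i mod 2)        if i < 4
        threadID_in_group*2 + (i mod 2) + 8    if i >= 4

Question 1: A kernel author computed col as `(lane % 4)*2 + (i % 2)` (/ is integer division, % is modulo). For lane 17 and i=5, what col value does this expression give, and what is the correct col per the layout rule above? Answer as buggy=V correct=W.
buggy=3 correct=11

`(lane % 4)*2 + (i % 2)`[17,5]=>3
lane 17=>17/4=4, 17 mod 4=1
i=5  r:4+0=>4  c:2·1+1+8=>11
col: 3 vs 11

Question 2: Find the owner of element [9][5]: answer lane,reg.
r: 9->gid=1,r8=1  c: 5->c8=0,tid=2,i&1=1
L=1*4+2=6  i=0*4+1*2+1=3

6,3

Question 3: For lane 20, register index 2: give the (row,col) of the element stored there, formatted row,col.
13,0

lane 20: gr=5 (20/4), th=0 (20%4)
i=2: r=5+8=13, c=0*2+0+0=0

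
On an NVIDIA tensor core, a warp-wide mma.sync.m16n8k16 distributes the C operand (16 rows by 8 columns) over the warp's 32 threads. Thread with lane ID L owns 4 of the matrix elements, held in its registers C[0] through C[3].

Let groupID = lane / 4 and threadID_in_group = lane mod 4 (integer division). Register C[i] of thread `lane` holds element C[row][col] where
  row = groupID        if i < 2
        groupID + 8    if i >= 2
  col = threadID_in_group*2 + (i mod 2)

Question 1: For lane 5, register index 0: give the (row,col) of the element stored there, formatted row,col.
L=5->gid=5>>2=1, tid=5&3=1
[0]->row 1+0=1  col 1·2+0=2

1,2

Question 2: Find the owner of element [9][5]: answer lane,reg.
6,3

r: 9->gid=1,r8=1  c: 5->tid=2,i&1=1
L=1*4+2=6  i=1*2+1=3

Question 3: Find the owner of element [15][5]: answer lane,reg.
30,3

r=15->g=7,rb=1  c=5->t=2,b0=1
L=7*4+2=30  i=1*2+1=3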